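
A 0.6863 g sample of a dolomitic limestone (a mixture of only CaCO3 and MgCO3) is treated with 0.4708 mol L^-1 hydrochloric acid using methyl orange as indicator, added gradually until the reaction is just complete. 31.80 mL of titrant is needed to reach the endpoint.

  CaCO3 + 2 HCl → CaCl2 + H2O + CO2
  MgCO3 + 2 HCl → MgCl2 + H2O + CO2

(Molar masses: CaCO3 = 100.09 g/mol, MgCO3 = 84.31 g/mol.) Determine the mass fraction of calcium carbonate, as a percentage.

51.00 %

n(HCl) = 0.03180 × 0.4708 = 0.01497 mol
Let x = n(CaCO3), y = n(MgCO3).
Titrant: 2x + 2y = 0.01497;  mass: 100.09x + 84.31y = 0.6863
Solving, x = 3.497 × 10^-3 mol, y = 3.989 × 10^-3 mol
mass of CaCO3 = 3.497 × 10^-3 × 100.09 = 0.3500 g
% CaCO3 = 0.3500 / 0.6863 × 100 = 51.00 %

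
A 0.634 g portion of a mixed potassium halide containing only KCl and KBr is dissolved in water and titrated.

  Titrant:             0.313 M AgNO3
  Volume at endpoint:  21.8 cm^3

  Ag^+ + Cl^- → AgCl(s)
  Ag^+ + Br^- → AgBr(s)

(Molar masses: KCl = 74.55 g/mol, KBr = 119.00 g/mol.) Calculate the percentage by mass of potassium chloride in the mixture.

n(AgNO3) = 0.0218 × 0.313 = 6.82 × 10^-3 mol
Let x = n(KCl), y = n(KBr).
Titrant: 1x + 1y = 6.82 × 10^-3;  mass: 74.55x + 119.00y = 0.634
Solving, x = 4.00 × 10^-3 mol, y = 2.82 × 10^-3 mol
mass of KCl = 4.00 × 10^-3 × 74.55 = 0.299 g
% KCl = 0.299 / 0.634 × 100 = 47.1 %

47.1 %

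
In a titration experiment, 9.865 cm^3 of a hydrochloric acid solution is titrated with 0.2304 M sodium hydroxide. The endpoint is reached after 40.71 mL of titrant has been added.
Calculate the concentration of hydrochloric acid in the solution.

0.9508 M

HCl + NaOH → NaCl + H2O
n(NaOH) = 0.04071 L × 0.2304 mol/L = 9.380 × 10^-3 mol
n(HCl) = 9.380 × 10^-3 mol (1:1 mole ratio)
[HCl] = 9.380 × 10^-3 mol / 0.009865 L = 0.9508 mol/L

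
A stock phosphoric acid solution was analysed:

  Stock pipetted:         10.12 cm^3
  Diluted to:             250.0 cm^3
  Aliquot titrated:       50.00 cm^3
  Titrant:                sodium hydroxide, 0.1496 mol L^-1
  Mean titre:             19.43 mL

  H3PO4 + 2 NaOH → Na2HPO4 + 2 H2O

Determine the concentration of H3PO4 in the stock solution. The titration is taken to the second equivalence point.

0.7181 mol/L

n(NaOH) = 0.01943 × 0.1496 = 2.907 × 10^-3 mol
From the 1:2 ratio, n(H3PO4) in the aliquot = 1/2 × 2.907 × 10^-3 = 1.453 × 10^-3 mol
[H3PO4]_dilute = 1.453 × 10^-3 / 0.05000 = 0.02907 mol/L
Dilution factor = 250.0 / 10.12 = 24.70
[H3PO4]_stock = 0.02907 × 24.70 = 0.7181 mol/L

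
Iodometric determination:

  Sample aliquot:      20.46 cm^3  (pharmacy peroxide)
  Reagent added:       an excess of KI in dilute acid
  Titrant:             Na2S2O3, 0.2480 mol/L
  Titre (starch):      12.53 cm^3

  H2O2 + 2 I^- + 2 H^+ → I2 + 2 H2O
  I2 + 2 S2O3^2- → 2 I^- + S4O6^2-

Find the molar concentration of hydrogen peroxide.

0.07594 mol/L

n(S2O3^2-) = 0.01253 × 0.2480 = 3.107 × 10^-3 mol
n(I2) = n(S2O3^2-)/2 = 1.554 × 10^-3 mol
n(H2O2) in the aliquot = 1.554 × 10^-3 mol (1:1 ratio)
[H2O2] = 1.554 × 10^-3 / 0.02046 = 0.07594 mol/L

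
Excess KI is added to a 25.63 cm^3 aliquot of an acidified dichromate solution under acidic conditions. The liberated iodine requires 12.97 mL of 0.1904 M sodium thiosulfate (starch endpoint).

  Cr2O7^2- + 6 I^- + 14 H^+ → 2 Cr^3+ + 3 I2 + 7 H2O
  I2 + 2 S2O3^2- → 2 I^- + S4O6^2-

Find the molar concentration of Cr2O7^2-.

n(S2O3^2-) = 0.01297 × 0.1904 = 2.469 × 10^-3 mol
n(I2) = n(S2O3^2-)/2 = 1.235 × 10^-3 mol
From the 1:3 ratio, n(Cr2O7^2-) in the aliquot = 1/3 × 1.235 × 10^-3 = 4.116 × 10^-4 mol
[Cr2O7^2-] = 4.116 × 10^-4 / 0.02563 = 0.01606 mol/L

0.01606 M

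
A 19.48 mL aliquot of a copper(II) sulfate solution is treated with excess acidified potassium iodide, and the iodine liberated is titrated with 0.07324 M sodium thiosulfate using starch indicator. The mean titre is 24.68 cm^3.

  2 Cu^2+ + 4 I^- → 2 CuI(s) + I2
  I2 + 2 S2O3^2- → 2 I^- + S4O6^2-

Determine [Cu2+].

0.09279 M

n(S2O3^2-) = 0.02468 × 0.07324 = 1.808 × 10^-3 mol
n(I2) = n(S2O3^2-)/2 = 9.038 × 10^-4 mol
From the 2:1 ratio, n(Cu2+) in the aliquot = 2/1 × 9.038 × 10^-4 = 1.808 × 10^-3 mol
[Cu2+] = 1.808 × 10^-3 / 0.01948 = 0.09279 mol/L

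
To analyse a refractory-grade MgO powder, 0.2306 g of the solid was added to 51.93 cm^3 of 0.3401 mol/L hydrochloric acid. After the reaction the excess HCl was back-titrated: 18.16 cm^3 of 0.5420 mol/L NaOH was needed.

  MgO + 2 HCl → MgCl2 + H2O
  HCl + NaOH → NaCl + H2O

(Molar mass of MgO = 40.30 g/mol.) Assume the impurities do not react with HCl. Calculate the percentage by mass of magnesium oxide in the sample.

n(HCl) added = 0.05193 × 0.3401 = 0.01766 mol
n(NaOH) used in back-titration = 0.01816 × 0.5420 = 9.843 × 10^-3 mol
n(HCl) left over = 9.843 × 10^-3 mol (1:1 ratio)
n(HCl) consumed by analyte = 0.01766 − 9.843 × 10^-3 = 7.819 × 10^-3 mol
From the 1:2 ratio, n(MgO) = 1/2 × 7.819 × 10^-3 = 3.909 × 10^-3 mol
mass of MgO = 3.909 × 10^-3 × 40.30 = 0.1575 g
% MgO = 0.1575 / 0.2306 × 100 = 68.32 %

68.32 %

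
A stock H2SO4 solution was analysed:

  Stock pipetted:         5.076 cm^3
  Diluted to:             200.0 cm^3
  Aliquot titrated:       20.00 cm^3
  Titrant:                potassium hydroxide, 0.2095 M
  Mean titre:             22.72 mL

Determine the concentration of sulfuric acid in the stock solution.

4.689 M

H2SO4 + 2 KOH → K2SO4 + 2 H2O
n(KOH) = 0.02272 × 0.2095 = 4.760 × 10^-3 mol
From the 1:2 ratio, n(H2SO4) in the aliquot = 1/2 × 4.760 × 10^-3 = 2.380 × 10^-3 mol
[H2SO4]_dilute = 2.380 × 10^-3 / 0.02000 = 0.1190 mol/L
Dilution factor = 200.0 / 5.076 = 39.40
[H2SO4]_stock = 0.1190 × 39.40 = 4.689 mol/L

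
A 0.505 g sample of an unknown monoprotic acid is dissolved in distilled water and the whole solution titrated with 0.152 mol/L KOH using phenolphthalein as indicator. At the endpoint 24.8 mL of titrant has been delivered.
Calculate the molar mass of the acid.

134 g/mol

n(KOH) = 0.0248 L × 0.152 mol/L = 3.77 × 10^-3 mol
n(HA) = 3.77 × 10^-3 mol (1:1 ratio)
M = m / n = 0.505 g / 3.77 × 10^-3 mol = 134 g/mol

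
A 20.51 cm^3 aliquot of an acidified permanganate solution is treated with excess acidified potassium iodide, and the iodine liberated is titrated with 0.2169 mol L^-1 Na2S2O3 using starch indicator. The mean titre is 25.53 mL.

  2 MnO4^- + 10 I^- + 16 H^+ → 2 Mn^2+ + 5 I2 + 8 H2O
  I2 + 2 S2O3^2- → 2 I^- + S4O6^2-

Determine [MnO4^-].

n(S2O3^2-) = 0.02553 × 0.2169 = 5.537 × 10^-3 mol
n(I2) = n(S2O3^2-)/2 = 2.769 × 10^-3 mol
From the 2:5 ratio, n(MnO4^-) in the aliquot = 2/5 × 2.769 × 10^-3 = 1.107 × 10^-3 mol
[MnO4^-] = 1.107 × 10^-3 / 0.02051 = 0.05400 mol/L

0.05400 mol/L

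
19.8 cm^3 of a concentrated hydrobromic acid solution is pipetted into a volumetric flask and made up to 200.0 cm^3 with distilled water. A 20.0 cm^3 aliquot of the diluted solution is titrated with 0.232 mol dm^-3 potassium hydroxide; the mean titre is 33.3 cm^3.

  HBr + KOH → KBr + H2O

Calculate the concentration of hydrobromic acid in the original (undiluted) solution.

n(KOH) = 0.0333 × 0.232 = 7.73 × 10^-3 mol
n(HBr) in the aliquot = 7.73 × 10^-3 mol (1:1 ratio)
[HBr]_dilute = 7.73 × 10^-3 / 0.0200 = 0.386 mol/L
Dilution factor = 200.0 / 19.8 = 10.10
[HBr]_stock = 0.386 × 10.10 = 3.90 mol/L

3.90 mol/L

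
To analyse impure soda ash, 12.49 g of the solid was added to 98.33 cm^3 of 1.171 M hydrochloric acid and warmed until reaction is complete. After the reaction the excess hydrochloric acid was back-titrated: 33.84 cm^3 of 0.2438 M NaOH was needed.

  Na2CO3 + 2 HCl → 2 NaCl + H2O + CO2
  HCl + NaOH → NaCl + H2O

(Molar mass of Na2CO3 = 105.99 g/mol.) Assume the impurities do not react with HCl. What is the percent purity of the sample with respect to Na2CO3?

45.36 %

n(HCl) added = 0.09833 × 1.171 = 0.1151 mol
n(NaOH) used in back-titration = 0.03384 × 0.2438 = 8.250 × 10^-3 mol
n(HCl) left over = 8.250 × 10^-3 mol (1:1 ratio)
n(HCl) consumed by analyte = 0.1151 − 8.250 × 10^-3 = 0.1069 mol
From the 1:2 ratio, n(Na2CO3) = 1/2 × 0.1069 = 0.05345 mol
mass of Na2CO3 = 0.05345 × 105.99 = 5.665 g
% Na2CO3 = 5.665 / 12.49 × 100 = 45.36 %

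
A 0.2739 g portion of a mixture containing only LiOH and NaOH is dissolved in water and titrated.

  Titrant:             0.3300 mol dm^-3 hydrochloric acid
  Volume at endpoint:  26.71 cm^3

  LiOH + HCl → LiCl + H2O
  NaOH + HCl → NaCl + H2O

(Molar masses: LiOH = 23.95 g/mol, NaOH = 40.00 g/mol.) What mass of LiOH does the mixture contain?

0.1174 g

n(HCl) = 0.02671 × 0.3300 = 8.814 × 10^-3 mol
Let x = n(LiOH), y = n(NaOH).
Titrant: 1x + 1y = 8.814 × 10^-3;  mass: 23.95x + 40.00y = 0.2739
Solving, x = 4.902 × 10^-3 mol, y = 3.913 × 10^-3 mol
mass of LiOH = 4.902 × 10^-3 × 23.95 = 0.1174 g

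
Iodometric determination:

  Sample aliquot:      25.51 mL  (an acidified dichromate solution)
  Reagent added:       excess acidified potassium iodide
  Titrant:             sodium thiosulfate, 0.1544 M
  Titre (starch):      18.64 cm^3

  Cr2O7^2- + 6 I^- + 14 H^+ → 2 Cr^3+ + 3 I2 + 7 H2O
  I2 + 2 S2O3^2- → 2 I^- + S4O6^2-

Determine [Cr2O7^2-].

0.01880 M

n(S2O3^2-) = 0.01864 × 0.1544 = 2.878 × 10^-3 mol
n(I2) = n(S2O3^2-)/2 = 1.439 × 10^-3 mol
From the 1:3 ratio, n(Cr2O7^2-) in the aliquot = 1/3 × 1.439 × 10^-3 = 4.797 × 10^-4 mol
[Cr2O7^2-] = 4.797 × 10^-4 / 0.02551 = 0.01880 mol/L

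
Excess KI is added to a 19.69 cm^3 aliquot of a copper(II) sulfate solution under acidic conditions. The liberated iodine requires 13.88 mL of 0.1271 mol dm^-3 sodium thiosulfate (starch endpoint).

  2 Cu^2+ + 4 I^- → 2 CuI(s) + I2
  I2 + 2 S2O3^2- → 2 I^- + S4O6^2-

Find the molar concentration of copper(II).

0.08960 mol/L

n(S2O3^2-) = 0.01388 × 0.1271 = 1.764 × 10^-3 mol
n(I2) = n(S2O3^2-)/2 = 8.821 × 10^-4 mol
From the 2:1 ratio, n(Cu2+) in the aliquot = 2/1 × 8.821 × 10^-4 = 1.764 × 10^-3 mol
[Cu2+] = 1.764 × 10^-3 / 0.01969 = 0.08960 mol/L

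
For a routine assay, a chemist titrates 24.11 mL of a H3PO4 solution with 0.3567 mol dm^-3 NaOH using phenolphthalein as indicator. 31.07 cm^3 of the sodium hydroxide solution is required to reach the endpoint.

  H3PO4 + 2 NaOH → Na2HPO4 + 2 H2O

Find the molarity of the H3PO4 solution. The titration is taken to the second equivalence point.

0.2298 mol/L

n(NaOH) = 0.03107 L × 0.3567 mol/L = 0.01108 mol
From the 1:2 mole ratio, n(H3PO4) = 1/2 × 0.01108 = 5.541 × 10^-3 mol
[H3PO4] = 5.541 × 10^-3 mol / 0.02411 L = 0.2298 mol/L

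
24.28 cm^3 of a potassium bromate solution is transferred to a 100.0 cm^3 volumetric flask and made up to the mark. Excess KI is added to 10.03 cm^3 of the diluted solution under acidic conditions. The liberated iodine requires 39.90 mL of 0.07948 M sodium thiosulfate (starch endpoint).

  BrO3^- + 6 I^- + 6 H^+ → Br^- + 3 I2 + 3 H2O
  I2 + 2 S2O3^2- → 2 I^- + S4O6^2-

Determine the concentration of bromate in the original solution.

n(S2O3^2-) = 0.03990 × 0.07948 = 3.171 × 10^-3 mol
n(I2) = n(S2O3^2-)/2 = 1.586 × 10^-3 mol
From the 1:3 ratio, n(BrO3^-) in the aliquot = 1/3 × 1.586 × 10^-3 = 5.285 × 10^-4 mol
[BrO3^-]_dilute = 5.285 × 10^-4 / 0.01003 = 0.05270 mol/L
[BrO3^-]_original = 0.05270 × 100.0/24.28 = 0.2170 mol/L

0.2170 M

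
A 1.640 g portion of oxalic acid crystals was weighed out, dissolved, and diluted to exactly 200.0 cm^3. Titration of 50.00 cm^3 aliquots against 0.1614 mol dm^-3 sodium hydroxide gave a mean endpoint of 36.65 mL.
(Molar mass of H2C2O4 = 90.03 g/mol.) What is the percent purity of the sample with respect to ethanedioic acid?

64.95 %

H2C2O4 + 2 NaOH → Na2C2O4 + 2 H2O
n(NaOH) per titration = 0.03665 × 0.1614 = 5.915 × 10^-3 mol
From the 1:2 ratio, n(H2C2O4) in each aliquot = 1/2 × 5.915 × 10^-3 = 2.958 × 10^-3 mol
n(H2C2O4) in the whole flask = 2.958 × 10^-3 × 200.0/50.00 = 0.01183 mol
mass of H2C2O4 = 0.01183 × 90.03 = 1.065 g
% H2C2O4 = 1.065 / 1.640 × 100 = 64.95 %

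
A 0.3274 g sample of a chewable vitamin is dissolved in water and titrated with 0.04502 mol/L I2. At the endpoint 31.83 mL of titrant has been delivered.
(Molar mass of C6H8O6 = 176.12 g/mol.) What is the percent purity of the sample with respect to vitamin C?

77.09 %

C6H8O6 + I2 → C6H6O6 + 2 HI
n(I2) = 0.03183 L × 0.04502 mol/L = 1.433 × 10^-3 mol
n(C6H8O6) = 1.433 × 10^-3 mol (1:1 ratio)
mass of C6H8O6 = 1.433 × 10^-3 × 176.12 g/mol = 0.2524 g
% C6H8O6 = 0.2524 / 0.3274 × 100 = 77.09 %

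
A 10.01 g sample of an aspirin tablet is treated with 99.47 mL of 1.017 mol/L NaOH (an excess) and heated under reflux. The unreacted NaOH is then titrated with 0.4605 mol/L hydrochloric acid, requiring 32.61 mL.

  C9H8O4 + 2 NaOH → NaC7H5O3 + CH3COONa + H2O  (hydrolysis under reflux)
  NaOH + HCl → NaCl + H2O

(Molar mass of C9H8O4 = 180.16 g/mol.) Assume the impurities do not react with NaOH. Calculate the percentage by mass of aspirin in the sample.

n(NaOH) added = 0.09947 × 1.017 = 0.1012 mol
n(HCl) used in back-titration = 0.03261 × 0.4605 = 0.01502 mol
n(NaOH) left over = 0.01502 mol (1:1 ratio)
n(NaOH) consumed by analyte = 0.1012 − 0.01502 = 0.08614 mol
From the 1:2 ratio, n(C9H8O4) = 1/2 × 0.08614 = 0.04307 mol
mass of C9H8O4 = 0.04307 × 180.16 = 7.760 g
% C9H8O4 = 7.760 / 10.01 × 100 = 77.52 %

77.52 %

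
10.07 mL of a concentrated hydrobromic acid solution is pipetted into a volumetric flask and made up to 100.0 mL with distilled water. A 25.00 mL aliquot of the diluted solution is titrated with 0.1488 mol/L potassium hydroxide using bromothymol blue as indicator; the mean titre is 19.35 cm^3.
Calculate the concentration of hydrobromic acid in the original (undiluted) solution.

HBr + KOH → KBr + H2O
n(KOH) = 0.01935 × 0.1488 = 2.879 × 10^-3 mol
n(HBr) in the aliquot = 2.879 × 10^-3 mol (1:1 ratio)
[HBr]_dilute = 2.879 × 10^-3 / 0.02500 = 0.1152 mol/L
Dilution factor = 100.0 / 10.07 = 9.930
[HBr]_stock = 0.1152 × 9.930 = 1.144 mol/L

1.144 mol/L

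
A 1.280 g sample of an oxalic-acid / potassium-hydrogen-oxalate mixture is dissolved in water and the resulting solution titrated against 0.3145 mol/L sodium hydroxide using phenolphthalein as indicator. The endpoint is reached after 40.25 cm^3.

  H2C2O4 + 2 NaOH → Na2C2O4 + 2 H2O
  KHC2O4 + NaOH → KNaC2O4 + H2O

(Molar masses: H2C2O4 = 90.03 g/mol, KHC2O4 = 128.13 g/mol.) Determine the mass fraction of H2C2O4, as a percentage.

14.47 %

n(NaOH) = 0.04025 × 0.3145 = 0.01266 mol
Let x = n(H2C2O4), y = n(KHC2O4).
Titrant: 2x + 1y = 0.01266;  mass: 90.03x + 128.13y = 1.280
Solving, x = 2.057 × 10^-3 mol, y = 8.544 × 10^-3 mol
mass of H2C2O4 = 2.057 × 10^-3 × 90.03 = 0.1852 g
% H2C2O4 = 0.1852 / 1.280 × 100 = 14.47 %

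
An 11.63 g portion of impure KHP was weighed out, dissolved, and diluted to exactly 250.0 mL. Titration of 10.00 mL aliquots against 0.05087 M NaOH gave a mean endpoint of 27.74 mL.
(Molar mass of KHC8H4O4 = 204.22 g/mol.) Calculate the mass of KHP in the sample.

KHC8H4O4 + NaOH → KNaC8H4O4 + H2O
n(NaOH) per titration = 0.02774 × 0.05087 = 1.411 × 10^-3 mol
n(KHC8H4O4) in each aliquot = 1.411 × 10^-3 mol (1:1 ratio)
n(KHC8H4O4) in the whole flask = 1.411 × 10^-3 × 250.0/10.00 = 0.03528 mol
mass of KHC8H4O4 = 0.03528 × 204.22 = 7.205 g

7.205 g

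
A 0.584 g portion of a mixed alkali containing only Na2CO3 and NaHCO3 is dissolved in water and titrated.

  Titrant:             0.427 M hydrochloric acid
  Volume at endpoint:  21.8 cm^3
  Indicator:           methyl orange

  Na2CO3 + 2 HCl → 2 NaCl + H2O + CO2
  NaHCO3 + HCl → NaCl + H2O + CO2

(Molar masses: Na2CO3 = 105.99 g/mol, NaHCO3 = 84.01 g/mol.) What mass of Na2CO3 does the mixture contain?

n(HCl) = 0.0218 × 0.427 = 9.31 × 10^-3 mol
Let x = n(Na2CO3), y = n(NaHCO3).
Titrant: 2x + 1y = 9.31 × 10^-3;  mass: 105.99x + 84.01y = 0.584
Solving, x = 3.19 × 10^-3 mol, y = 2.92 × 10^-3 mol
mass of Na2CO3 = 3.19 × 10^-3 × 105.99 = 0.338 g

0.338 g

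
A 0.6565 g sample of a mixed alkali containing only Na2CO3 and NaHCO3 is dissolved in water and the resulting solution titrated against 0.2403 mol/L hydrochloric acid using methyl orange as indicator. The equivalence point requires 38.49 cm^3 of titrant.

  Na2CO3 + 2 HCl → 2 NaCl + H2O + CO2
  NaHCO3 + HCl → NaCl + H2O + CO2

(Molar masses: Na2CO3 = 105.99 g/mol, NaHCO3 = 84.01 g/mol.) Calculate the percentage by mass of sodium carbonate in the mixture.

n(HCl) = 0.03849 × 0.2403 = 9.249 × 10^-3 mol
Let x = n(Na2CO3), y = n(NaHCO3).
Titrant: 2x + 1y = 9.249 × 10^-3;  mass: 105.99x + 84.01y = 0.6565
Solving, x = 1.943 × 10^-3 mol, y = 5.363 × 10^-3 mol
mass of Na2CO3 = 1.943 × 10^-3 × 105.99 = 0.2059 g
% Na2CO3 = 0.2059 / 0.6565 × 100 = 31.37 %

31.37 %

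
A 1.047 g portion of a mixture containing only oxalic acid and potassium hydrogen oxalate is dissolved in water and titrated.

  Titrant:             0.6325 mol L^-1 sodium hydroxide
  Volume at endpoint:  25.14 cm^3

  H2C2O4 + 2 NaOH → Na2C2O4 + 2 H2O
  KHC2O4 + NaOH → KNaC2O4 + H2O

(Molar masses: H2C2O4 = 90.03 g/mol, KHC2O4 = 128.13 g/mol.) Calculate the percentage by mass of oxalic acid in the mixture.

n(NaOH) = 0.02514 × 0.6325 = 0.01590 mol
Let x = n(H2C2O4), y = n(KHC2O4).
Titrant: 2x + 1y = 0.01590;  mass: 90.03x + 128.13y = 1.047
Solving, x = 5.958 × 10^-3 mol, y = 3.985 × 10^-3 mol
mass of H2C2O4 = 5.958 × 10^-3 × 90.03 = 0.5364 g
% H2C2O4 = 0.5364 / 1.047 × 100 = 51.23 %

51.23 %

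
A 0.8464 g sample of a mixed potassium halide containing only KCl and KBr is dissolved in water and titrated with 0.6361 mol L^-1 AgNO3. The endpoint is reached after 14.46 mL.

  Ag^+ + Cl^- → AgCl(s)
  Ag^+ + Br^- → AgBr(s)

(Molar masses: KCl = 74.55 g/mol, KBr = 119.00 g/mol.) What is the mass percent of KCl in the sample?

n(AgNO3) = 0.01446 × 0.6361 = 9.198 × 10^-3 mol
Let x = n(KCl), y = n(KBr).
Titrant: 1x + 1y = 9.198 × 10^-3;  mass: 74.55x + 119.00y = 0.8464
Solving, x = 5.583 × 10^-3 mol, y = 3.615 × 10^-3 mol
mass of KCl = 5.583 × 10^-3 × 74.55 = 0.4162 g
% KCl = 0.4162 / 0.8464 × 100 = 49.17 %

49.17 %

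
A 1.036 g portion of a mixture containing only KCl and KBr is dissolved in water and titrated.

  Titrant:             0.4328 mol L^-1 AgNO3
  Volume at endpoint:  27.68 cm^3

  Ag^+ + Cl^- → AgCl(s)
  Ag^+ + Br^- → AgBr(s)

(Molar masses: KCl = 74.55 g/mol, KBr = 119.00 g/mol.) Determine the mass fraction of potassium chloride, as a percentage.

63.07 %

n(AgNO3) = 0.02768 × 0.4328 = 0.01198 mol
Let x = n(KCl), y = n(KBr).
Titrant: 1x + 1y = 0.01198;  mass: 74.55x + 119.00y = 1.036
Solving, x = 8.765 × 10^-3 mol, y = 3.215 × 10^-3 mol
mass of KCl = 8.765 × 10^-3 × 74.55 = 0.6534 g
% KCl = 0.6534 / 1.036 × 100 = 63.07 %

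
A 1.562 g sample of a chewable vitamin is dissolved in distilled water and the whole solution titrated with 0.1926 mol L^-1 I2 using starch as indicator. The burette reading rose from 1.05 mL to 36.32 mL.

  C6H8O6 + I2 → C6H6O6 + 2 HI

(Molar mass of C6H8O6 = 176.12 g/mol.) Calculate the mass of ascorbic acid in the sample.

n(I2) = 0.03527 L × 0.1926 mol/L = 6.793 × 10^-3 mol
n(C6H8O6) = 6.793 × 10^-3 mol (1:1 ratio)
mass of C6H8O6 = 6.793 × 10^-3 × 176.12 g/mol = 1.196 g

1.196 g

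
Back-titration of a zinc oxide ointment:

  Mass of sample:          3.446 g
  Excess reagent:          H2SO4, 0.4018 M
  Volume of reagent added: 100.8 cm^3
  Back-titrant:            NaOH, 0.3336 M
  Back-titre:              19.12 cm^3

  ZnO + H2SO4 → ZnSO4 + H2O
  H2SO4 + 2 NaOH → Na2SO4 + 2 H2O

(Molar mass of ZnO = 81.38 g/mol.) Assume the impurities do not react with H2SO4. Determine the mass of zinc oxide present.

n(H2SO4) added = 0.1008 × 0.4018 = 0.04050 mol
n(NaOH) used in back-titration = 0.01912 × 0.3336 = 6.378 × 10^-3 mol
From the 1:2 ratio, n(H2SO4) left over = 1/2 × 6.378 × 10^-3 = 3.189 × 10^-3 mol
n(H2SO4) consumed by analyte = 0.04050 − 3.189 × 10^-3 = 0.03731 mol
n(ZnO) = 0.03731 mol (1:1 ratio)
mass of ZnO = 0.03731 × 81.38 = 3.036 g

3.036 g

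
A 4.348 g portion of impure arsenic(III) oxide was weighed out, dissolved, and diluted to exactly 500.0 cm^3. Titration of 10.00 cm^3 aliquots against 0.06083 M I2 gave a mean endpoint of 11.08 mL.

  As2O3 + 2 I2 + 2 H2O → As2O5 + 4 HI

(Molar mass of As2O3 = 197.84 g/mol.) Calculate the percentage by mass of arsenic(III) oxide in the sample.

76.67 %

n(I2) per titration = 0.01108 × 0.06083 = 6.740 × 10^-4 mol
From the 1:2 ratio, n(As2O3) in each aliquot = 1/2 × 6.740 × 10^-4 = 3.370 × 10^-4 mol
n(As2O3) in the whole flask = 3.370 × 10^-4 × 500.0/10.00 = 0.01685 mol
mass of As2O3 = 0.01685 × 197.84 = 3.334 g
% As2O3 = 3.334 / 4.348 × 100 = 76.67 %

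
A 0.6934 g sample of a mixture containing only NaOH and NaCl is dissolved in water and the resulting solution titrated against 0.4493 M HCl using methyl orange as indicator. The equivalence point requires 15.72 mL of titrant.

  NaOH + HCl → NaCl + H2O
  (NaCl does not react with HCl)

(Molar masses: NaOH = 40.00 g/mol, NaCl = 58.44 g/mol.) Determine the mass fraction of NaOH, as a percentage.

n(HCl) = 0.01572 × 0.4493 = 7.063 × 10^-3 mol
Let x = n(NaOH), y = n(NaCl).
Titrant: 1x = 7.063 × 10^-3;  mass: 40.00x + 58.44y = 0.6934
Solving, x = 7.063 × 10^-3 mol, y = 7.031 × 10^-3 mol
mass of NaOH = 7.063 × 10^-3 × 40.00 = 0.2825 g
% NaOH = 0.2825 / 0.6934 × 100 = 40.74 %

40.74 %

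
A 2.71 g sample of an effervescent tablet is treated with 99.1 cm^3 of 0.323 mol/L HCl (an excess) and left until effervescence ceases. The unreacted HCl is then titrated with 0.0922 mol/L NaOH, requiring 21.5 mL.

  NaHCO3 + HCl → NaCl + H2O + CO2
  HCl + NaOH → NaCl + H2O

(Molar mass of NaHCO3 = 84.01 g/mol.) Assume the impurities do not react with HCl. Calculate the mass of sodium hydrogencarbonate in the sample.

n(HCl) added = 0.0991 × 0.323 = 0.0320 mol
n(NaOH) used in back-titration = 0.0215 × 0.0922 = 1.98 × 10^-3 mol
n(HCl) left over = 1.98 × 10^-3 mol (1:1 ratio)
n(HCl) consumed by analyte = 0.0320 − 1.98 × 10^-3 = 0.0300 mol
n(NaHCO3) = 0.0300 mol (1:1 ratio)
mass of NaHCO3 = 0.0300 × 84.01 = 2.52 g

2.52 g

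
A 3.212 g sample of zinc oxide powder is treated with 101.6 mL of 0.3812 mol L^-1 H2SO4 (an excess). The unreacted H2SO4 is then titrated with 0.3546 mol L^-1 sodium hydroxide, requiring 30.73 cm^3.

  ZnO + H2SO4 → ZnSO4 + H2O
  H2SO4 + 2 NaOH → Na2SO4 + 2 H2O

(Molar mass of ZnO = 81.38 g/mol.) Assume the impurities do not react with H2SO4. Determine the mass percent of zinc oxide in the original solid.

84.32 %

n(H2SO4) added = 0.1016 × 0.3812 = 0.03873 mol
n(NaOH) used in back-titration = 0.03073 × 0.3546 = 0.01090 mol
From the 1:2 ratio, n(H2SO4) left over = 1/2 × 0.01090 = 5.448 × 10^-3 mol
n(H2SO4) consumed by analyte = 0.03873 − 5.448 × 10^-3 = 0.03328 mol
n(ZnO) = 0.03328 mol (1:1 ratio)
mass of ZnO = 0.03328 × 81.38 = 2.708 g
% ZnO = 2.708 / 3.212 × 100 = 84.32 %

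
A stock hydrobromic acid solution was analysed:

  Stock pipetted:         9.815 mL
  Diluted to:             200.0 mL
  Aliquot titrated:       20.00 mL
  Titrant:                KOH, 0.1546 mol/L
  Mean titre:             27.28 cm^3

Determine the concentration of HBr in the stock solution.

4.297 mol/L

HBr + KOH → KBr + H2O
n(KOH) = 0.02728 × 0.1546 = 4.217 × 10^-3 mol
n(HBr) in the aliquot = 4.217 × 10^-3 mol (1:1 ratio)
[HBr]_dilute = 4.217 × 10^-3 / 0.02000 = 0.2109 mol/L
Dilution factor = 200.0 / 9.815 = 20.38
[HBr]_stock = 0.2109 × 20.38 = 4.297 mol/L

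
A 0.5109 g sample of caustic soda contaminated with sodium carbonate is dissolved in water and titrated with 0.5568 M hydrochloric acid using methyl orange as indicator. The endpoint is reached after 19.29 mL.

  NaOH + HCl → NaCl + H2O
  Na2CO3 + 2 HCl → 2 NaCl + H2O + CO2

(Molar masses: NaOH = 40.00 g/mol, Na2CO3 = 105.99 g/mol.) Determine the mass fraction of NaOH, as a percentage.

35.13 %

n(HCl) = 0.01929 × 0.5568 = 0.01074 mol
Let x = n(NaOH), y = n(Na2CO3).
Titrant: 1x + 2y = 0.01074;  mass: 40.00x + 105.99y = 0.5109
Solving, x = 4.486 × 10^-3 mol, y = 3.127 × 10^-3 mol
mass of NaOH = 4.486 × 10^-3 × 40.00 = 0.1795 g
% NaOH = 0.1795 / 0.5109 × 100 = 35.13 %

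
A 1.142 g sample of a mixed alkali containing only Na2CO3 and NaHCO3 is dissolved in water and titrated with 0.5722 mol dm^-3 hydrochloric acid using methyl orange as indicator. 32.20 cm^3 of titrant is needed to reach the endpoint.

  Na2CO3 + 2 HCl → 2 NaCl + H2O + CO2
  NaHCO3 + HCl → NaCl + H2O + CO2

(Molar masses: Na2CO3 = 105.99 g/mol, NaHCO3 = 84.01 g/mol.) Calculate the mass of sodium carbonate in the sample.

n(HCl) = 0.03220 × 0.5722 = 0.01842 mol
Let x = n(Na2CO3), y = n(NaHCO3).
Titrant: 2x + 1y = 0.01842;  mass: 105.99x + 84.01y = 1.142
Solving, x = 6.543 × 10^-3 mol, y = 5.339 × 10^-3 mol
mass of Na2CO3 = 6.543 × 10^-3 × 105.99 = 0.6935 g

0.6935 g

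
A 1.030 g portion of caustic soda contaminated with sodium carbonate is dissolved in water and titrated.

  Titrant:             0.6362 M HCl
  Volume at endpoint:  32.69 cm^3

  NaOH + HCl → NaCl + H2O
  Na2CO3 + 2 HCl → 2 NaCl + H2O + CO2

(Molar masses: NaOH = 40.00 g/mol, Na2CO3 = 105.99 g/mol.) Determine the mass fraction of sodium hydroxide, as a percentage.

21.56 %

n(HCl) = 0.03269 × 0.6362 = 0.02080 mol
Let x = n(NaOH), y = n(Na2CO3).
Titrant: 1x + 2y = 0.02080;  mass: 40.00x + 105.99y = 1.030
Solving, x = 5.553 × 10^-3 mol, y = 7.622 × 10^-3 mol
mass of NaOH = 5.553 × 10^-3 × 40.00 = 0.2221 g
% NaOH = 0.2221 / 1.030 × 100 = 21.56 %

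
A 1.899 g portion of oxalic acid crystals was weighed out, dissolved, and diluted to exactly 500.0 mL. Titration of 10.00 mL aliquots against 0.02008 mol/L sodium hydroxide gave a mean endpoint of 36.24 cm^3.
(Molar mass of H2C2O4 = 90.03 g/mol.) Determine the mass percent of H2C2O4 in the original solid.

H2C2O4 + 2 NaOH → Na2C2O4 + 2 H2O
n(NaOH) per titration = 0.03624 × 0.02008 = 7.277 × 10^-4 mol
From the 1:2 ratio, n(H2C2O4) in each aliquot = 1/2 × 7.277 × 10^-4 = 3.638 × 10^-4 mol
n(H2C2O4) in the whole flask = 3.638 × 10^-4 × 500.0/10.00 = 0.01819 mol
mass of H2C2O4 = 0.01819 × 90.03 = 1.638 g
% H2C2O4 = 1.638 / 1.899 × 100 = 86.25 %

86.25 %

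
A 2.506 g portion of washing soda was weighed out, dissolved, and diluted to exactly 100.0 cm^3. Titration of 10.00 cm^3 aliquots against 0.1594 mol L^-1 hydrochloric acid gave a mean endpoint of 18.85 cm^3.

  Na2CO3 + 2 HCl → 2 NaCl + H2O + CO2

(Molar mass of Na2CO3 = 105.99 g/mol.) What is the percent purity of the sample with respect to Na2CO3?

63.54 %

n(HCl) per titration = 0.01885 × 0.1594 = 3.005 × 10^-3 mol
From the 1:2 ratio, n(Na2CO3) in each aliquot = 1/2 × 3.005 × 10^-3 = 1.502 × 10^-3 mol
n(Na2CO3) in the whole flask = 1.502 × 10^-3 × 100.0/10.00 = 0.01502 mol
mass of Na2CO3 = 0.01502 × 105.99 = 1.592 g
% Na2CO3 = 1.592 / 2.506 × 100 = 63.54 %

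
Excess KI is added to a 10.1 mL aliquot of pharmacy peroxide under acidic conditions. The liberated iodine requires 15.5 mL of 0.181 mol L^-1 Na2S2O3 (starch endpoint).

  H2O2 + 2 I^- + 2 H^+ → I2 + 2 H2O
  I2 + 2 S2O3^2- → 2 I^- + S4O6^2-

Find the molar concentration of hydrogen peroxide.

n(S2O3^2-) = 0.0155 × 0.181 = 2.81 × 10^-3 mol
n(I2) = n(S2O3^2-)/2 = 1.40 × 10^-3 mol
n(H2O2) in the aliquot = 1.40 × 10^-3 mol (1:1 ratio)
[H2O2] = 1.40 × 10^-3 / 0.0101 = 0.139 mol/L

0.139 mol/L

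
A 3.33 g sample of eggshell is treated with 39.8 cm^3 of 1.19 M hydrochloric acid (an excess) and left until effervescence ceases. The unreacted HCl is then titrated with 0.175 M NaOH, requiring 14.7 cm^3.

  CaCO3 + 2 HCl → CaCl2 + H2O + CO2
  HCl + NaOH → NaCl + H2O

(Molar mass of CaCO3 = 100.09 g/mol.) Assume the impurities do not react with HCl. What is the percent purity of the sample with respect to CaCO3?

67.3 %

n(HCl) added = 0.0398 × 1.19 = 0.0474 mol
n(NaOH) used in back-titration = 0.0147 × 0.175 = 2.57 × 10^-3 mol
n(HCl) left over = 2.57 × 10^-3 mol (1:1 ratio)
n(HCl) consumed by analyte = 0.0474 − 2.57 × 10^-3 = 0.0448 mol
From the 1:2 ratio, n(CaCO3) = 1/2 × 0.0448 = 0.0224 mol
mass of CaCO3 = 0.0224 × 100.09 = 2.24 g
% CaCO3 = 2.24 / 3.33 × 100 = 67.3 %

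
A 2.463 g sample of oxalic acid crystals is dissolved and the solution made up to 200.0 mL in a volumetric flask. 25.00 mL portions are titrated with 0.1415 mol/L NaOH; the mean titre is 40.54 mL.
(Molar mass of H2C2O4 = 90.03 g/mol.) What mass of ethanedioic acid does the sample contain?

2.066 g

H2C2O4 + 2 NaOH → Na2C2O4 + 2 H2O
n(NaOH) per titration = 0.04054 × 0.1415 = 5.736 × 10^-3 mol
From the 1:2 ratio, n(H2C2O4) in each aliquot = 1/2 × 5.736 × 10^-3 = 2.868 × 10^-3 mol
n(H2C2O4) in the whole flask = 2.868 × 10^-3 × 200.0/25.00 = 0.02295 mol
mass of H2C2O4 = 0.02295 × 90.03 = 2.066 g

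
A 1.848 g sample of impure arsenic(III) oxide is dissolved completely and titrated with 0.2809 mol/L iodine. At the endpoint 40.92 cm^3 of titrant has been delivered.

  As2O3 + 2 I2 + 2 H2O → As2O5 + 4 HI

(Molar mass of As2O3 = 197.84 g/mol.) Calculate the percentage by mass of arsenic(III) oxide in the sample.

n(I2) = 0.04092 L × 0.2809 mol/L = 0.01149 mol
From the 1:2 ratio, n(As2O3) = 1/2 × 0.01149 = 5.747 × 10^-3 mol
mass of As2O3 = 5.747 × 10^-3 × 197.84 g/mol = 1.137 g
% As2O3 = 1.137 / 1.848 × 100 = 61.53 %

61.53 %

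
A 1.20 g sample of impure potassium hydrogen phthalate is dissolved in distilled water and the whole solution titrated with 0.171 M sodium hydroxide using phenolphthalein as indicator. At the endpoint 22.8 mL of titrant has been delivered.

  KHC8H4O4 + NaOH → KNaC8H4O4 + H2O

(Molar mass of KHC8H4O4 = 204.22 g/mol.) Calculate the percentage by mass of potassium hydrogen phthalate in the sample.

66.4 %

n(NaOH) = 0.0228 L × 0.171 mol/L = 3.90 × 10^-3 mol
n(KHC8H4O4) = 3.90 × 10^-3 mol (1:1 ratio)
mass of KHC8H4O4 = 3.90 × 10^-3 × 204.22 g/mol = 0.796 g
% KHC8H4O4 = 0.796 / 1.20 × 100 = 66.4 %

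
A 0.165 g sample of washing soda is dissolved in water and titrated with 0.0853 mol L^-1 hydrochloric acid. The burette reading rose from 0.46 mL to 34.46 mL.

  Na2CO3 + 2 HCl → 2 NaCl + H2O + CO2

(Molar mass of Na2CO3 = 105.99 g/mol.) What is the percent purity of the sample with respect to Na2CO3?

93.1 %

n(HCl) = 0.0340 L × 0.0853 mol/L = 2.90 × 10^-3 mol
From the 1:2 ratio, n(Na2CO3) = 1/2 × 2.90 × 10^-3 = 1.45 × 10^-3 mol
mass of Na2CO3 = 1.45 × 10^-3 × 105.99 g/mol = 0.154 g
% Na2CO3 = 0.154 / 0.165 × 100 = 93.1 %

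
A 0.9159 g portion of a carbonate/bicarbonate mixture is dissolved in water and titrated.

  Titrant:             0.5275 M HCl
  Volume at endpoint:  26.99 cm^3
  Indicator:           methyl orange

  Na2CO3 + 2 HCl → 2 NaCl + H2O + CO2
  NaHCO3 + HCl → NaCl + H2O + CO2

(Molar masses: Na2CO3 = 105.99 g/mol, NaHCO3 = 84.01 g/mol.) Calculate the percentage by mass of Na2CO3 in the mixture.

n(HCl) = 0.02699 × 0.5275 = 0.01424 mol
Let x = n(Na2CO3), y = n(NaHCO3).
Titrant: 2x + 1y = 0.01424;  mass: 105.99x + 84.01y = 0.9159
Solving, x = 4.517 × 10^-3 mol, y = 5.204 × 10^-3 mol
mass of Na2CO3 = 4.517 × 10^-3 × 105.99 = 0.4787 g
% Na2CO3 = 0.4787 / 0.9159 × 100 = 52.27 %

52.27 %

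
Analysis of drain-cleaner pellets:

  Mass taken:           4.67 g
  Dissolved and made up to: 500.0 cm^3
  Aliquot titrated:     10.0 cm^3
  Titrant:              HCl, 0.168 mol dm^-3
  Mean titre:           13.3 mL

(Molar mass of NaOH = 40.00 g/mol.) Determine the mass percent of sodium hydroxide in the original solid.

95.7 %

NaOH + HCl → NaCl + H2O
n(HCl) per titration = 0.0133 × 0.168 = 2.23 × 10^-3 mol
n(NaOH) in each aliquot = 2.23 × 10^-3 mol (1:1 ratio)
n(NaOH) in the whole flask = 2.23 × 10^-3 × 500.0/10.0 = 0.112 mol
mass of NaOH = 0.112 × 40.00 = 4.47 g
% NaOH = 4.47 / 4.67 × 100 = 95.7 %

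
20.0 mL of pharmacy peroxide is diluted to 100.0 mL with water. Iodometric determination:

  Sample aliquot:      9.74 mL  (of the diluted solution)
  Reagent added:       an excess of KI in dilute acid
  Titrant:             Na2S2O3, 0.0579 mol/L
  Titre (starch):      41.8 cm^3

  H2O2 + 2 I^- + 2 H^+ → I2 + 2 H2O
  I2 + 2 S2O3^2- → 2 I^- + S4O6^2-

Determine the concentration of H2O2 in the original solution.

0.621 mol/L

n(S2O3^2-) = 0.0418 × 0.0579 = 2.42 × 10^-3 mol
n(I2) = n(S2O3^2-)/2 = 1.21 × 10^-3 mol
n(H2O2) in the aliquot = 1.21 × 10^-3 mol (1:1 ratio)
[H2O2]_dilute = 1.21 × 10^-3 / 0.00974 = 0.124 mol/L
[H2O2]_original = 0.124 × 100.0/20.0 = 0.621 mol/L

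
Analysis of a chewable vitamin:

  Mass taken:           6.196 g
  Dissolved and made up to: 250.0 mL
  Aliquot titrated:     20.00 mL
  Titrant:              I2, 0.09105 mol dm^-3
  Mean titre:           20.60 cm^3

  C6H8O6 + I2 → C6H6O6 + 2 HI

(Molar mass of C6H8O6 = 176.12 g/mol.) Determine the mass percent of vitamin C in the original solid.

66.64 %

n(I2) per titration = 0.02060 × 0.09105 = 1.876 × 10^-3 mol
n(C6H8O6) in each aliquot = 1.876 × 10^-3 mol (1:1 ratio)
n(C6H8O6) in the whole flask = 1.876 × 10^-3 × 250.0/20.00 = 0.02345 mol
mass of C6H8O6 = 0.02345 × 176.12 = 4.129 g
% C6H8O6 = 4.129 / 6.196 × 100 = 66.64 %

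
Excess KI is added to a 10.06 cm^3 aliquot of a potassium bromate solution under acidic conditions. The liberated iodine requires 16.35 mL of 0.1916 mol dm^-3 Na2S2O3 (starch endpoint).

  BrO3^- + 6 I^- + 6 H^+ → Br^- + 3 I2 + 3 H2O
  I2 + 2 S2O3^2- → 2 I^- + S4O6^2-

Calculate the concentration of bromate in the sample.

n(S2O3^2-) = 0.01635 × 0.1916 = 3.133 × 10^-3 mol
n(I2) = n(S2O3^2-)/2 = 1.566 × 10^-3 mol
From the 1:3 ratio, n(BrO3^-) in the aliquot = 1/3 × 1.566 × 10^-3 = 5.221 × 10^-4 mol
[BrO3^-] = 5.221 × 10^-4 / 0.01006 = 0.05190 mol/L

0.05190 mol/L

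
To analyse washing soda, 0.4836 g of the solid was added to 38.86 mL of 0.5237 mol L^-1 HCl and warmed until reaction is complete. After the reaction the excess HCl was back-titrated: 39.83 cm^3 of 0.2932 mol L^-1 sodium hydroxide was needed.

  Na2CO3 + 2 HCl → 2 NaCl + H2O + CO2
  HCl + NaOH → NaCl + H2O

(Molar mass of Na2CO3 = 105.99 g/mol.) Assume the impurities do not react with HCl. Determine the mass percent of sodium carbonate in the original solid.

n(HCl) added = 0.03886 × 0.5237 = 0.02035 mol
n(NaOH) used in back-titration = 0.03983 × 0.2932 = 0.01168 mol
n(HCl) left over = 0.01168 mol (1:1 ratio)
n(HCl) consumed by analyte = 0.02035 − 0.01168 = 8.673 × 10^-3 mol
From the 1:2 ratio, n(Na2CO3) = 1/2 × 8.673 × 10^-3 = 4.336 × 10^-3 mol
mass of Na2CO3 = 4.336 × 10^-3 × 105.99 = 0.4596 g
% Na2CO3 = 0.4596 / 0.4836 × 100 = 95.04 %

95.04 %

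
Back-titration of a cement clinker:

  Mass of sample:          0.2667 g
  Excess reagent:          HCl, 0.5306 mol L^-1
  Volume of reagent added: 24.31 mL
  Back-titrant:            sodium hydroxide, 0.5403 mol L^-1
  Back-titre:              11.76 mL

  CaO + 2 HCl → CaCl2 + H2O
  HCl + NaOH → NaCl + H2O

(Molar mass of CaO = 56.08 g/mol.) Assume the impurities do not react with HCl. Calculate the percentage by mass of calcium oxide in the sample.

n(HCl) added = 0.02431 × 0.5306 = 0.01290 mol
n(NaOH) used in back-titration = 0.01176 × 0.5403 = 6.354 × 10^-3 mol
n(HCl) left over = 6.354 × 10^-3 mol (1:1 ratio)
n(HCl) consumed by analyte = 0.01290 − 6.354 × 10^-3 = 6.545 × 10^-3 mol
From the 1:2 ratio, n(CaO) = 1/2 × 6.545 × 10^-3 = 3.272 × 10^-3 mol
mass of CaO = 3.272 × 10^-3 × 56.08 = 0.1835 g
% CaO = 0.1835 / 0.2667 × 100 = 68.81 %

68.81 %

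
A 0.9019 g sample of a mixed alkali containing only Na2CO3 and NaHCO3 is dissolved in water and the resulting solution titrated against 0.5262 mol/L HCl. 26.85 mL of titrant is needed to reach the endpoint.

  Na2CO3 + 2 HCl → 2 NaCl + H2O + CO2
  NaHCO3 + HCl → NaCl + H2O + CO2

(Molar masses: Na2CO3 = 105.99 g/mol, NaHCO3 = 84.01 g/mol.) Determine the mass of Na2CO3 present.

0.4870 g

n(HCl) = 0.02685 × 0.5262 = 0.01413 mol
Let x = n(Na2CO3), y = n(NaHCO3).
Titrant: 2x + 1y = 0.01413;  mass: 105.99x + 84.01y = 0.9019
Solving, x = 4.595 × 10^-3 mol, y = 4.938 × 10^-3 mol
mass of Na2CO3 = 4.595 × 10^-3 × 105.99 = 0.4870 g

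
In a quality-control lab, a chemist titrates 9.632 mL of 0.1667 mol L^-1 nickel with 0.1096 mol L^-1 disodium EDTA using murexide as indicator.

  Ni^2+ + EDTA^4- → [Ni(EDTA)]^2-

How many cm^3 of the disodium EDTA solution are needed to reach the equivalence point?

14.65 mL

n(Ni2+) = 0.009632 L × 0.1667 mol/L = 1.606 × 10^-3 mol
n(EDTA) = 1.606 × 10^-3 mol (1:1 stoichiometry)
V(EDTA) = 1.606 × 10^-3 mol / 0.1096 mol/L = 0.01465 L = 14.65 mL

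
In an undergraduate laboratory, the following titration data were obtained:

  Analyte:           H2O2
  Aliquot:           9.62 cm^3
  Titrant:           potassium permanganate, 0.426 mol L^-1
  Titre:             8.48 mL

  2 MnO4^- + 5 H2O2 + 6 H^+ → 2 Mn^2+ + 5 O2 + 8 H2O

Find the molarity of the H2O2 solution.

0.939 mol/L

n(KMnO4) = 0.00848 L × 0.426 mol/L = 3.61 × 10^-3 mol
From the 5:2 mole ratio, n(H2O2) = 5/2 × 3.61 × 10^-3 = 9.03 × 10^-3 mol
[H2O2] = 9.03 × 10^-3 mol / 0.00962 L = 0.939 mol/L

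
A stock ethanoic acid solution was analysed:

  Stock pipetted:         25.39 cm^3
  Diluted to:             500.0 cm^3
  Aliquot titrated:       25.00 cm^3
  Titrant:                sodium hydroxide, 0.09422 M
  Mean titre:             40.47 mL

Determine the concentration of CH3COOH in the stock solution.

3.004 M

CH3COOH + NaOH → CH3COONa + H2O
n(NaOH) = 0.04047 × 0.09422 = 3.813 × 10^-3 mol
n(CH3COOH) in the aliquot = 3.813 × 10^-3 mol (1:1 ratio)
[CH3COOH]_dilute = 3.813 × 10^-3 / 0.02500 = 0.1525 mol/L
Dilution factor = 500.0 / 25.39 = 19.69
[CH3COOH]_stock = 0.1525 × 19.69 = 3.004 mol/L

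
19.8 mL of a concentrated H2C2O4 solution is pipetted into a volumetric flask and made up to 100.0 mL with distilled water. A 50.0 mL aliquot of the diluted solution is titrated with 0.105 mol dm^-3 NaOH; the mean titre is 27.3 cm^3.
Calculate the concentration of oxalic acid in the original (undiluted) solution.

0.145 mol/L

H2C2O4 + 2 NaOH → Na2C2O4 + 2 H2O
n(NaOH) = 0.0273 × 0.105 = 2.87 × 10^-3 mol
From the 1:2 ratio, n(H2C2O4) in the aliquot = 1/2 × 2.87 × 10^-3 = 1.43 × 10^-3 mol
[H2C2O4]_dilute = 1.43 × 10^-3 / 0.0500 = 0.0287 mol/L
Dilution factor = 100.0 / 19.8 = 5.051
[H2C2O4]_stock = 0.0287 × 5.051 = 0.145 mol/L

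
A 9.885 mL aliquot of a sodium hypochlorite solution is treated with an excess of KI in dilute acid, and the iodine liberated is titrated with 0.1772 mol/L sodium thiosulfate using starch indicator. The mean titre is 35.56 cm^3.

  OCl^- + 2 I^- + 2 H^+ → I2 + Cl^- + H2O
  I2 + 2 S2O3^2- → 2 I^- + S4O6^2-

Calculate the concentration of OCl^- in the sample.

0.3187 mol/L

n(S2O3^2-) = 0.03556 × 0.1772 = 6.301 × 10^-3 mol
n(I2) = n(S2O3^2-)/2 = 3.151 × 10^-3 mol
n(OCl^-) in the aliquot = 3.151 × 10^-3 mol (1:1 ratio)
[OCl^-] = 3.151 × 10^-3 / 0.009885 = 0.3187 mol/L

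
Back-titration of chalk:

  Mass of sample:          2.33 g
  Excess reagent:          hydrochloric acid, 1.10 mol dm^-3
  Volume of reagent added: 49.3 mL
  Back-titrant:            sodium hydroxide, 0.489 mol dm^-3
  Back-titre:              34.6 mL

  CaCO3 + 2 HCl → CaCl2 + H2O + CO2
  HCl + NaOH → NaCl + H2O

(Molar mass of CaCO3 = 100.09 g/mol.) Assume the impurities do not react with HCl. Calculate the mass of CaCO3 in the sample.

n(HCl) added = 0.0493 × 1.10 = 0.0542 mol
n(NaOH) used in back-titration = 0.0346 × 0.489 = 0.0169 mol
n(HCl) left over = 0.0169 mol (1:1 ratio)
n(HCl) consumed by analyte = 0.0542 − 0.0169 = 0.0373 mol
From the 1:2 ratio, n(CaCO3) = 1/2 × 0.0373 = 0.0187 mol
mass of CaCO3 = 0.0187 × 100.09 = 1.87 g

1.87 g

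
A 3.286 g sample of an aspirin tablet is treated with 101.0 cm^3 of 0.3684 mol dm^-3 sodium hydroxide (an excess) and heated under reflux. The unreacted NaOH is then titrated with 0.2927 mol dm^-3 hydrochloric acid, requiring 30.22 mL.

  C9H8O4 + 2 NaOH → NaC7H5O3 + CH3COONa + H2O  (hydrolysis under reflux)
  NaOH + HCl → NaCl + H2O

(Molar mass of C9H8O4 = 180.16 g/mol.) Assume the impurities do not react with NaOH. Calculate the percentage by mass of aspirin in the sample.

n(NaOH) added = 0.1010 × 0.3684 = 0.03721 mol
n(HCl) used in back-titration = 0.03022 × 0.2927 = 8.845 × 10^-3 mol
n(NaOH) left over = 8.845 × 10^-3 mol (1:1 ratio)
n(NaOH) consumed by analyte = 0.03721 − 8.845 × 10^-3 = 0.02836 mol
From the 1:2 ratio, n(C9H8O4) = 1/2 × 0.02836 = 0.01418 mol
mass of C9H8O4 = 0.01418 × 180.16 = 2.555 g
% C9H8O4 = 2.555 / 3.286 × 100 = 77.75 %

77.75 %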